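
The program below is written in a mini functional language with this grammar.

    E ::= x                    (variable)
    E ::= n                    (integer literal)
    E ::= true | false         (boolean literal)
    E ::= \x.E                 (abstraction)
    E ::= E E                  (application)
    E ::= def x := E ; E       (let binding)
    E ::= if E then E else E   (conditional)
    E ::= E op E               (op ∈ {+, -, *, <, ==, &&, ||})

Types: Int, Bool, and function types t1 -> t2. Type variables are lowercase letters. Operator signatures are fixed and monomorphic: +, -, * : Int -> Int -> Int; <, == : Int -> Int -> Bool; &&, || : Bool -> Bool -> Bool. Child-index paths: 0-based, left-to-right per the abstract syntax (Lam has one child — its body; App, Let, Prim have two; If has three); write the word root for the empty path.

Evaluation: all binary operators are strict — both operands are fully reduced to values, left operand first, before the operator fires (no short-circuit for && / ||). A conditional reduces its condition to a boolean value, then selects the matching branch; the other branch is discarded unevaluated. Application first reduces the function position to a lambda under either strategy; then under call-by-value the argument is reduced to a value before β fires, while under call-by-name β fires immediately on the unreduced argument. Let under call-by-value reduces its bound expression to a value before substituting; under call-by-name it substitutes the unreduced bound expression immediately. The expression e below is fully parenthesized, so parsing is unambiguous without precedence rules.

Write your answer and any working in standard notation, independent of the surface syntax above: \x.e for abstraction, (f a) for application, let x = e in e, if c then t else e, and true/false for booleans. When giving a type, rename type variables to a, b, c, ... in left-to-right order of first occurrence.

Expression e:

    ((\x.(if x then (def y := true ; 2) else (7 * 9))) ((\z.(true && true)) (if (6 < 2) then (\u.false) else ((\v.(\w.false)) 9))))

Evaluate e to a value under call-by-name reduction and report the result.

Answer: 2

Derivation:
step 0: ((\x.(if x then (let y = true in 2) else (7 * 9))) ((\z.(true && true)) (if (6 < 2) then (\u.false) else ((\v.(\w.false)) 9))))
step 1: [beta@root] (if ((\z.(true && true)) (if (6 < 2) then (\u.false) else ((\v.(\w.false)) 9))) then (let y = true in 2) else (7 * 9))
step 2: [beta@0] (if (true && true) then (let y = true in 2) else (7 * 9))
step 3: [delta@0] (if true then (let y = true in 2) else (7 * 9))
step 4: [if@root] (let y = true in 2)
step 5: [let@root] 2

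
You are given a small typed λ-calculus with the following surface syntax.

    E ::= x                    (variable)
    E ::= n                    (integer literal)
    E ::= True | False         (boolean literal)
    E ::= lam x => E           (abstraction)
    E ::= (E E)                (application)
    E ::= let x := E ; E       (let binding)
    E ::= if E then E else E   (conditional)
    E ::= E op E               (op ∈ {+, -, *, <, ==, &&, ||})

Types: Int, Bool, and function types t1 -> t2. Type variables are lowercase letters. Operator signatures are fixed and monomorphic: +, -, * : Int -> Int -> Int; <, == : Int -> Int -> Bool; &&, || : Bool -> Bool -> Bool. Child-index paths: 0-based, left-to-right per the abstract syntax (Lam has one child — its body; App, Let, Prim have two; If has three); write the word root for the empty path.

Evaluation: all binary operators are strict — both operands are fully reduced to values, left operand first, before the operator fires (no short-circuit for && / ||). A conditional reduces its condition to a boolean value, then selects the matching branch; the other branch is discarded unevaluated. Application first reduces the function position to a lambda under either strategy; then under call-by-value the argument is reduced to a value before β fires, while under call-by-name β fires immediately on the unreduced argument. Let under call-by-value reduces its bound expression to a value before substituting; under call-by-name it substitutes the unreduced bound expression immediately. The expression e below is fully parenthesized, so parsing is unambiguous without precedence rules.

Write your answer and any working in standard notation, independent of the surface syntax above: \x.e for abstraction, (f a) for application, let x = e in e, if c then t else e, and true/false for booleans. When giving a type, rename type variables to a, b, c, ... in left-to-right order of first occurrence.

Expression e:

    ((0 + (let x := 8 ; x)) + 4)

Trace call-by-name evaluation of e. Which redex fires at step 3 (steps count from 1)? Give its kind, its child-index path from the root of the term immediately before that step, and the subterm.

Answer: delta at root : (8 + 4)

Derivation:
step 0: ((0 + (let x = 8 in x)) + 4)
step 1: [let@0.1] ((0 + 8) + 4)
step 2: [delta@0] (8 + 4)
step 3: [delta@root] 12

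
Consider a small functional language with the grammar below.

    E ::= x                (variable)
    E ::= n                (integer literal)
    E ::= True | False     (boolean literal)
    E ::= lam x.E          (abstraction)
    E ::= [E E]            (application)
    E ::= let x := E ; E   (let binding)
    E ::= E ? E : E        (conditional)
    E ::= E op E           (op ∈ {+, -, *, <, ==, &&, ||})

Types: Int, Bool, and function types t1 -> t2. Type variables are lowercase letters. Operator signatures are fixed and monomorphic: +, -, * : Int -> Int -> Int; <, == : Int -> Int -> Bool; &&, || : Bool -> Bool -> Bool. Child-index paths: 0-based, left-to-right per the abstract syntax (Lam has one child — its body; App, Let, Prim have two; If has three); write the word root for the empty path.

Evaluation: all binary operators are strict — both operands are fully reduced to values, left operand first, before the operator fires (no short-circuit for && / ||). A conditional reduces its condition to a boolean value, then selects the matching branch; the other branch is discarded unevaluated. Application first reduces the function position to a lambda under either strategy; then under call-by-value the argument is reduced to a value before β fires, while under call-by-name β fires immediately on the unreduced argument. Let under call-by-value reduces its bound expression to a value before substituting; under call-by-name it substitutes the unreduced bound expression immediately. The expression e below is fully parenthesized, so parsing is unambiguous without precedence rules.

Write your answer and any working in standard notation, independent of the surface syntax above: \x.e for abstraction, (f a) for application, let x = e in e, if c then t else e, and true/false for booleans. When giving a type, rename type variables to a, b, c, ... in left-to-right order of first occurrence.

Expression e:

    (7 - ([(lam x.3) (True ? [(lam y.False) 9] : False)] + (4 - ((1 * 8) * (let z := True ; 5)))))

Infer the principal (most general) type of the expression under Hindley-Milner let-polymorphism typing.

Answer: Int

Working:
  unify Int ~ Int
\x._ : a -> Int
  unify Bool ~ Bool
\y._ : b -> Bool
  unify b -> Bool ~ Int -> c
  unify b ~ Int
  unify Bool ~ c
_ _ : Bool
  unify Bool ~ Bool
  unify a -> Int ~ Bool -> d
  unify a ~ Bool
  unify Int ~ d
_ _ : Int
  unify Int ~ Int
  unify Int ~ Int
  unify Int ~ Int
  unify Int ~ Int
  unify Int ~ Int
let z : Bool
  unify Int ~ Int
  unify Int ~ Int
  unify Int ~ Int
  unify Int ~ Int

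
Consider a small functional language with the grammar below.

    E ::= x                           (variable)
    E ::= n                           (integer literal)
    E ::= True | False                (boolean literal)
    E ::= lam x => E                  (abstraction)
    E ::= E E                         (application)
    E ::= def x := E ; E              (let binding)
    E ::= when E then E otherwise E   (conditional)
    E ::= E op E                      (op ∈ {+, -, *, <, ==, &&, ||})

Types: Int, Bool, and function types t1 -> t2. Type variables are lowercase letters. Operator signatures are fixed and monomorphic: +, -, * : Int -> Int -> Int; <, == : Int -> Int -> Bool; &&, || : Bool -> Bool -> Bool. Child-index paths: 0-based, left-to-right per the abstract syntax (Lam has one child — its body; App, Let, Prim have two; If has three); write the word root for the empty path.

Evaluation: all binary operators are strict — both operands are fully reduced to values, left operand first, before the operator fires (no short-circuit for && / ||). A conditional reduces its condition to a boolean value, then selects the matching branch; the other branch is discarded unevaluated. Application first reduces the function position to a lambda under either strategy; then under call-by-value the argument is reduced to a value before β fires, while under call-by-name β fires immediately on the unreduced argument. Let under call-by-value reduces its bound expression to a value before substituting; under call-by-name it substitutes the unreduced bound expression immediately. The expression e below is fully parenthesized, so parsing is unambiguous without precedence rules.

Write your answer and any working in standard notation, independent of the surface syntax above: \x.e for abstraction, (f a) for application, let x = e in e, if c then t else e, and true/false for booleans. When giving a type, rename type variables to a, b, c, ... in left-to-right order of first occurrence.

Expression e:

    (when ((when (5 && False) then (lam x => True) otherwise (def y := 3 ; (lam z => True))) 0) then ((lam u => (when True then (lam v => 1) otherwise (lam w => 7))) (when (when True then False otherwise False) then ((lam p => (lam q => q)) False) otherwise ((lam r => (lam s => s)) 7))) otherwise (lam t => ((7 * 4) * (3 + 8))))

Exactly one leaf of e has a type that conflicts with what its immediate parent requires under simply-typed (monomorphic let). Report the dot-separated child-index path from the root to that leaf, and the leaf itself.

Derivation:
  unify Int ~ Bool
  FAIL: mismatch Int ~ Bool

Answer: 0.0.0.0 : 5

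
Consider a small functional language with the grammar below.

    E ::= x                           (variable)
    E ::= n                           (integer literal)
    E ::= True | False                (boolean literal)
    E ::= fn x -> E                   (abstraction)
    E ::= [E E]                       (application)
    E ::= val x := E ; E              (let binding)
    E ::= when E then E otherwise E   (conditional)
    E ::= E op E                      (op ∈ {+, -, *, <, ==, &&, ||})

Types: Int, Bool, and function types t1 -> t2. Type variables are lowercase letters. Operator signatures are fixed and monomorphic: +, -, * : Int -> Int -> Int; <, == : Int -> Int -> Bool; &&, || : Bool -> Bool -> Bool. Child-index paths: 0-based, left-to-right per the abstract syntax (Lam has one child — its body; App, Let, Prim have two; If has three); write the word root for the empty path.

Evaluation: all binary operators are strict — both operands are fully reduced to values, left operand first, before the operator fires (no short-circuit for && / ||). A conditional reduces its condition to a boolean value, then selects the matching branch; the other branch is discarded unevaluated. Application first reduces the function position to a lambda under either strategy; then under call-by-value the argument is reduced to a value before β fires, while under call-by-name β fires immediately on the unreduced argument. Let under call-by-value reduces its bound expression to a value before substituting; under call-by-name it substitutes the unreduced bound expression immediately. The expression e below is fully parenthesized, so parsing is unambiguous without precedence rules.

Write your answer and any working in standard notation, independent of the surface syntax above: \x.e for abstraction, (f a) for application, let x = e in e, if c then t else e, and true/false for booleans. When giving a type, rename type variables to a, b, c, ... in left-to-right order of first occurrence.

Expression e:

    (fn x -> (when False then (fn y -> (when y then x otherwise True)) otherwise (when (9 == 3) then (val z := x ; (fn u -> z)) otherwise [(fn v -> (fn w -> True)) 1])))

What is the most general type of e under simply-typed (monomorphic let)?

Answer: Bool -> Bool -> Bool

Derivation:
  unify Bool ~ Bool
y : b
  unify b ~ Bool
x : a
  unify a ~ Bool
\y._ : Bool -> Bool
  unify Int ~ Int
  unify Int ~ Int
  unify Bool ~ Bool
x : Bool
let z : Bool
z : Bool
\u._ : c -> Bool
\w._ : e -> Bool
\v._ : d -> e -> Bool
  unify d -> e -> Bool ~ Int -> f
  unify d ~ Int
  unify e -> Bool ~ f
_ _ : e -> Bool
  unify c -> Bool ~ e -> Bool
  unify c ~ e
  unify Bool ~ Bool
  unify Bool -> Bool ~ e -> Bool
  unify Bool ~ e
  unify Bool ~ Bool
\x._ : Bool -> Bool -> Bool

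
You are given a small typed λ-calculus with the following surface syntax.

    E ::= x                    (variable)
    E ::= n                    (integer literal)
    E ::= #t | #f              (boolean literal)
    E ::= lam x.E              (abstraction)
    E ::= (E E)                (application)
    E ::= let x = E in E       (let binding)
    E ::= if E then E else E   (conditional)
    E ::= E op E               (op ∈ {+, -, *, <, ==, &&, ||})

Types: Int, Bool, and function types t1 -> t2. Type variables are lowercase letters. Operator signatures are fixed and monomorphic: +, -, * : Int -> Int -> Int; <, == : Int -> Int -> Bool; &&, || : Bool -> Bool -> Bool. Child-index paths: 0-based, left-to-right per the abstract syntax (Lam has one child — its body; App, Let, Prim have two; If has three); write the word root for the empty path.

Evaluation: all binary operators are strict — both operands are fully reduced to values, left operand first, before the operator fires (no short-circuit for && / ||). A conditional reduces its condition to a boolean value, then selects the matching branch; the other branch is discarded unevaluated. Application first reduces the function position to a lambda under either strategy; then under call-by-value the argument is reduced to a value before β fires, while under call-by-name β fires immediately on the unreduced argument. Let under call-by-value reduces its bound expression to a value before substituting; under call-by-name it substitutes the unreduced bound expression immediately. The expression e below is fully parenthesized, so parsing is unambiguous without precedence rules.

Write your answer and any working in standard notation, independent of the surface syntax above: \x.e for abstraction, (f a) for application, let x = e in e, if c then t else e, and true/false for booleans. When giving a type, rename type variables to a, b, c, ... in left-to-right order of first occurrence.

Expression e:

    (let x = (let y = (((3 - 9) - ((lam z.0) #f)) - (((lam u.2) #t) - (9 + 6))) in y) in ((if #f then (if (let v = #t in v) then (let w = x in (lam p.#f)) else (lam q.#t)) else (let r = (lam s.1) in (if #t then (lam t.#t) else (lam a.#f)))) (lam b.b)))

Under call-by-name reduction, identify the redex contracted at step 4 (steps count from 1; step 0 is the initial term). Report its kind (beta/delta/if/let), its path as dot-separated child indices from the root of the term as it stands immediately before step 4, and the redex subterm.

Trace:
step 0: (let x = (let y = (((3 - 9) - ((\z.0) false)) - (((\u.2) true) - (9 + 6))) in y) in ((if false then (if (let v = true in v) then (let w = x in (\p.false)) else (\q.true)) else (let r = (\s.1) in (if true then (\t.true) else (\a.false)))) (\b.b)))
step 1: [let@root] ((if false then (if (let v = true in v) then (let w = (let y = (((3 - 9) - ((\z.0) false)) - (((\u.2) true) - (9 + 6))) in y) in (\p.false)) else (\q.true)) else (let r = (\s.1) in (if true then (\t.true) else (\a.false)))) (\b.b))
step 2: [if@0] ((let r = (\s.1) in (if true then (\t.true) else (\a.false))) (\b.b))
step 3: [let@0] ((if true then (\t.true) else (\a.false)) (\b.b))
step 4: [if@0] ((\t.true) (\b.b))

Answer: if at 0 : (if true then (\t.true) else (\a.false))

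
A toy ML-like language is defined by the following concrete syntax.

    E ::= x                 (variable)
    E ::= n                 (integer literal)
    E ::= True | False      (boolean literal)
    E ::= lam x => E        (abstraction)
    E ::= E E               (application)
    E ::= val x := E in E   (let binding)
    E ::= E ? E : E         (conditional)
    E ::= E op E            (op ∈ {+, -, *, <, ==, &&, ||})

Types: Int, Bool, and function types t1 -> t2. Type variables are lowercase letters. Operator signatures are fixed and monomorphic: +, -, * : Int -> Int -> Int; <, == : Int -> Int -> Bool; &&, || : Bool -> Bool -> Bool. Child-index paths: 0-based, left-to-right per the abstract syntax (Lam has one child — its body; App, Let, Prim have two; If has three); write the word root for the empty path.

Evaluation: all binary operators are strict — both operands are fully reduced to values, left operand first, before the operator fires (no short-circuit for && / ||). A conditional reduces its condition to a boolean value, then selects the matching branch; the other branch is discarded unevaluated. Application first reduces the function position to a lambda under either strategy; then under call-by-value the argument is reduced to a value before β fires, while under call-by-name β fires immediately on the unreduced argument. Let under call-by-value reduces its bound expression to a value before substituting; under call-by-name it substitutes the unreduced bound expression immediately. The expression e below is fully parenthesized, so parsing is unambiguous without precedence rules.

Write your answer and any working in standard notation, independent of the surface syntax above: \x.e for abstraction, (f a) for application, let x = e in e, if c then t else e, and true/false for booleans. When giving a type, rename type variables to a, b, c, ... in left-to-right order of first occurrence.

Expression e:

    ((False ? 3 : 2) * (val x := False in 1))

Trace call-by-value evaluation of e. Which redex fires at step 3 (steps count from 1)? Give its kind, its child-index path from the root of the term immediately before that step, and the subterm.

Answer: delta at root : (2 * 1)

Trace:
step 0: ((if false then 3 else 2) * (let x = false in 1))
step 1: [if@0] (2 * (let x = false in 1))
step 2: [let@1] (2 * 1)
step 3: [delta@root] 2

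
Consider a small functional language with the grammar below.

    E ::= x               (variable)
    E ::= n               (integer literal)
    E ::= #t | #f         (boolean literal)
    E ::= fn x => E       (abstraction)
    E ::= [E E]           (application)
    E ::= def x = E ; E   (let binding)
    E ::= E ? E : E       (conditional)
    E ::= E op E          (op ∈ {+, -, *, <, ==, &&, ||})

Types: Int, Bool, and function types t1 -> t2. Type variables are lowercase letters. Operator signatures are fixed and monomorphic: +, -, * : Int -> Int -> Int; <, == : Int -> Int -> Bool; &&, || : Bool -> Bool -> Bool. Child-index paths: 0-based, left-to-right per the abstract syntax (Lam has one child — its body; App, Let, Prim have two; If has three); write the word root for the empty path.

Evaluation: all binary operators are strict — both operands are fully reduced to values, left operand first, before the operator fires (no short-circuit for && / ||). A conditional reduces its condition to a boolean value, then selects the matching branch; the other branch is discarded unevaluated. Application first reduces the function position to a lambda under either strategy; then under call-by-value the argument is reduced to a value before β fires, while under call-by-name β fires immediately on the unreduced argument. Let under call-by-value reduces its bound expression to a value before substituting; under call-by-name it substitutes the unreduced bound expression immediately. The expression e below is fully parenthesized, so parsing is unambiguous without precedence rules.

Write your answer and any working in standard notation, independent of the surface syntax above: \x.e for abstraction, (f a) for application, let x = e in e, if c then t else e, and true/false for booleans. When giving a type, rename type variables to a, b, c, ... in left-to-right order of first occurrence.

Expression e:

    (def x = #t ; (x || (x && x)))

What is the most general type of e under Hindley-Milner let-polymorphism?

Trace:
let x : Bool
x : Bool
  unify Bool ~ Bool
x : Bool
  unify Bool ~ Bool
x : Bool
  unify Bool ~ Bool
  unify Bool ~ Bool

Answer: Bool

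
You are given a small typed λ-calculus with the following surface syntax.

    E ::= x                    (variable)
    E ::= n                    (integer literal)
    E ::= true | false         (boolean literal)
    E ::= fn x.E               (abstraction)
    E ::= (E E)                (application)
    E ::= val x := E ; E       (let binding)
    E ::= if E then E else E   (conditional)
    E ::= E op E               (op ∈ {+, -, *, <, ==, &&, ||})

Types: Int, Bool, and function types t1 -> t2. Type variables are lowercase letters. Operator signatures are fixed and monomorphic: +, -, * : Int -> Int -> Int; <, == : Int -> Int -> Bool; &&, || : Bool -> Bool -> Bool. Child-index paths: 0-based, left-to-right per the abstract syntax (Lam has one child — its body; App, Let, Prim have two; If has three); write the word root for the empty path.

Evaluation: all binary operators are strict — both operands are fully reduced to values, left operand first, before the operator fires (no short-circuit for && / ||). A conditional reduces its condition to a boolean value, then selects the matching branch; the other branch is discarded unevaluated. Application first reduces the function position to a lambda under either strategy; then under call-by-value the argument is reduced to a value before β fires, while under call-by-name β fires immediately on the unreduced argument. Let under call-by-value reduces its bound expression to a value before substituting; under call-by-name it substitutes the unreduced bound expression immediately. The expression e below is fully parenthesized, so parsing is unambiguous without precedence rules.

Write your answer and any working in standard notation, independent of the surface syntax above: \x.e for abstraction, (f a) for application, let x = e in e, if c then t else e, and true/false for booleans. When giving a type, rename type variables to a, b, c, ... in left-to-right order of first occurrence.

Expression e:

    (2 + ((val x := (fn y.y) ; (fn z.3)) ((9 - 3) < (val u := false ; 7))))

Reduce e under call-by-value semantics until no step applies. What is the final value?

Answer: 5

Working:
step 0: (2 + ((let x = (\y.y) in (\z.3)) ((9 - 3) < (let u = false in 7))))
step 1: [let@1.0] (2 + ((\z.3) ((9 - 3) < (let u = false in 7))))
step 2: [delta@1.1.0] (2 + ((\z.3) (6 < (let u = false in 7))))
step 3: [let@1.1.1] (2 + ((\z.3) (6 < 7)))
step 4: [delta@1.1] (2 + ((\z.3) true))
step 5: [beta@1] (2 + 3)
step 6: [delta@root] 5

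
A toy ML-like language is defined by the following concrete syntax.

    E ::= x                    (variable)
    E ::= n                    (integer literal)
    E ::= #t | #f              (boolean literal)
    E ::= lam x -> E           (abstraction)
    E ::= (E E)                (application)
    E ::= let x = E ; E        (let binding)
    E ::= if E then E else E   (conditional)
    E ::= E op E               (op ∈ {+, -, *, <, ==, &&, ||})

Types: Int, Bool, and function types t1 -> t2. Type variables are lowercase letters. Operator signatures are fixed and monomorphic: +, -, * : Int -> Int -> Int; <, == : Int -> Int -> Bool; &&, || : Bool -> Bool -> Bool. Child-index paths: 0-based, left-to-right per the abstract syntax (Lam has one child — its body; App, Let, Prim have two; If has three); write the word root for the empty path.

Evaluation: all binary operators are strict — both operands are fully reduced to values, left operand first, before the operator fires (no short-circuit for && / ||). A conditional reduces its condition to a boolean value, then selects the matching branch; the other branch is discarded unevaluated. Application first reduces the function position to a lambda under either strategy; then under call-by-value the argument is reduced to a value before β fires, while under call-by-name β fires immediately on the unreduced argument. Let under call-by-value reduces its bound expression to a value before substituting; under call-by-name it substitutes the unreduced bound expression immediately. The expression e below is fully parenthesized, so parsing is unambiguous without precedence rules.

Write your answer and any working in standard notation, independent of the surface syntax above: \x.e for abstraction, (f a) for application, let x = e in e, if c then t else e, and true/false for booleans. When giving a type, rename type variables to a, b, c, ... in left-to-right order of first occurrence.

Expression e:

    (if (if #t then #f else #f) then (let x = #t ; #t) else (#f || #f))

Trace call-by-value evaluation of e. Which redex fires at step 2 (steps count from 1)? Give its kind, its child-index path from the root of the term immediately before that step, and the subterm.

Derivation:
step 0: (if (if true then false else false) then (let x = true in true) else (false || false))
step 1: [if@0] (if false then (let x = true in true) else (false || false))
step 2: [if@root] (false || false)

Answer: if at root : (if false then (let x = true in true) else (false || false))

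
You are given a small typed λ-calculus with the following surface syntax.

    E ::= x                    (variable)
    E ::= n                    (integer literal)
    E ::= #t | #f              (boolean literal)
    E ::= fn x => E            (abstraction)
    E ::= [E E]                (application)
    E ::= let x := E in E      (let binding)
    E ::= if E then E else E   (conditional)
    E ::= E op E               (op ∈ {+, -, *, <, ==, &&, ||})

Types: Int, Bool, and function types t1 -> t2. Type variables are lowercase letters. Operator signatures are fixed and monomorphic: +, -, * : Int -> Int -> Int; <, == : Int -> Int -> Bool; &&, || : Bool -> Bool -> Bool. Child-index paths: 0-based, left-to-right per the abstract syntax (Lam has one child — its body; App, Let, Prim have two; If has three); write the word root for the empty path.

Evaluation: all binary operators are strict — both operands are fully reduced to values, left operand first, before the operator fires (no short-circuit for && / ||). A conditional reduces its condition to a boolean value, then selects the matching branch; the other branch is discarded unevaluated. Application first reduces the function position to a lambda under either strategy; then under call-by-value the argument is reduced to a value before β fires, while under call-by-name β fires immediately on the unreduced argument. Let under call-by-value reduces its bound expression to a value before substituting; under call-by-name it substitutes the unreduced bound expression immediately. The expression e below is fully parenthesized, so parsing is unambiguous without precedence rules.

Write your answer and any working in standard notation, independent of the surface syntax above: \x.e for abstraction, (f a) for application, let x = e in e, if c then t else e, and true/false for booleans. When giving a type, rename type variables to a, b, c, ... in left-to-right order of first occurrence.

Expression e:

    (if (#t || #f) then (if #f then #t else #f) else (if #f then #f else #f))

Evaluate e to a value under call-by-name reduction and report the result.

Derivation:
step 0: (if (true || false) then (if false then true else false) else (if false then false else false))
step 1: [delta@0] (if true then (if false then true else false) else (if false then false else false))
step 2: [if@root] (if false then true else false)
step 3: [if@root] false

Answer: false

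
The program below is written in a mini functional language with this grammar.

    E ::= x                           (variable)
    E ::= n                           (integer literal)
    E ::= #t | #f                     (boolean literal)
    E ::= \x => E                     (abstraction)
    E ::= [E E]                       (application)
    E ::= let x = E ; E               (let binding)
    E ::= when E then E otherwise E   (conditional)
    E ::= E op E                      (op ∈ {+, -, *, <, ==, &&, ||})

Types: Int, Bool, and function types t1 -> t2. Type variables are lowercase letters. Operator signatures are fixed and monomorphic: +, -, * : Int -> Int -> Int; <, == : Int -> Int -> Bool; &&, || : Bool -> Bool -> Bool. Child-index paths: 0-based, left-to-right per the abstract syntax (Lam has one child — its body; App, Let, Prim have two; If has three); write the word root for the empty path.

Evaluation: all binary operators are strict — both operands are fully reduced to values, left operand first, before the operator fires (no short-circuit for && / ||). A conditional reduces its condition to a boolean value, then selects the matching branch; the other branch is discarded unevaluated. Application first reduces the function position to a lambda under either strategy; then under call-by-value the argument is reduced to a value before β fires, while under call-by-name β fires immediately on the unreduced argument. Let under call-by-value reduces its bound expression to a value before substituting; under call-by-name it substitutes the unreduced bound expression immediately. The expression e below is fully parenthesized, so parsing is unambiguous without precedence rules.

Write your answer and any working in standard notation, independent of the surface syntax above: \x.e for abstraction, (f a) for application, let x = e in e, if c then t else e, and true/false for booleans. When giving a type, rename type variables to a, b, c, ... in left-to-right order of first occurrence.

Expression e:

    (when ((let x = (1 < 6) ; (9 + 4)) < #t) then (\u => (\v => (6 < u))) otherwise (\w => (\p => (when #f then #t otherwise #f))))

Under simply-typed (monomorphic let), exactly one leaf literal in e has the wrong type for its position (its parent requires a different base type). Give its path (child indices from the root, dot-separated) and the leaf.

Derivation:
  unify Int ~ Int
  unify Int ~ Int
let x : Bool
  unify Int ~ Int
  unify Int ~ Int
  unify Int ~ Int
  unify Bool ~ Int
  FAIL: mismatch Bool ~ Int

Answer: 0.1 : true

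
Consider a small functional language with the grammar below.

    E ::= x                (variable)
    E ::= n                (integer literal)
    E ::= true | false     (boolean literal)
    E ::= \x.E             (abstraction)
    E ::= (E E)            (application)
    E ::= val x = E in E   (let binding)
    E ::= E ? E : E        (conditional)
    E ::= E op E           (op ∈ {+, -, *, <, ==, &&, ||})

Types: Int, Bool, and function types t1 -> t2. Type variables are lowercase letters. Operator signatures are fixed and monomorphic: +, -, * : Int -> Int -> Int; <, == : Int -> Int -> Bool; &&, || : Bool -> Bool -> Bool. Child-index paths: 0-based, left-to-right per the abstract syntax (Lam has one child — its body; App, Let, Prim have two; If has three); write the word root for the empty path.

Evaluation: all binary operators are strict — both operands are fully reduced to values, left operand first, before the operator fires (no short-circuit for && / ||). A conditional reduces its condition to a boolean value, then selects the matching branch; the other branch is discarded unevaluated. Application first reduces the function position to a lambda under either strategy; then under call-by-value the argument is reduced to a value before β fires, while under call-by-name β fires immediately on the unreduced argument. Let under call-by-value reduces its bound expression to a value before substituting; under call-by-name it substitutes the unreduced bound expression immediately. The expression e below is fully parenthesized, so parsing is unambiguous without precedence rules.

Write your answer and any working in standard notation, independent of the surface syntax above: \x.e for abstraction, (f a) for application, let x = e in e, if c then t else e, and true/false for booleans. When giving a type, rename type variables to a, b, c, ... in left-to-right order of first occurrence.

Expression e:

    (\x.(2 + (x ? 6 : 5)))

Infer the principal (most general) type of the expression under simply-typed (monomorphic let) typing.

Derivation:
  unify Int ~ Int
x : a
  unify a ~ Bool
  unify Int ~ Int
  unify Int ~ Int
\x._ : Bool -> Int

Answer: Bool -> Int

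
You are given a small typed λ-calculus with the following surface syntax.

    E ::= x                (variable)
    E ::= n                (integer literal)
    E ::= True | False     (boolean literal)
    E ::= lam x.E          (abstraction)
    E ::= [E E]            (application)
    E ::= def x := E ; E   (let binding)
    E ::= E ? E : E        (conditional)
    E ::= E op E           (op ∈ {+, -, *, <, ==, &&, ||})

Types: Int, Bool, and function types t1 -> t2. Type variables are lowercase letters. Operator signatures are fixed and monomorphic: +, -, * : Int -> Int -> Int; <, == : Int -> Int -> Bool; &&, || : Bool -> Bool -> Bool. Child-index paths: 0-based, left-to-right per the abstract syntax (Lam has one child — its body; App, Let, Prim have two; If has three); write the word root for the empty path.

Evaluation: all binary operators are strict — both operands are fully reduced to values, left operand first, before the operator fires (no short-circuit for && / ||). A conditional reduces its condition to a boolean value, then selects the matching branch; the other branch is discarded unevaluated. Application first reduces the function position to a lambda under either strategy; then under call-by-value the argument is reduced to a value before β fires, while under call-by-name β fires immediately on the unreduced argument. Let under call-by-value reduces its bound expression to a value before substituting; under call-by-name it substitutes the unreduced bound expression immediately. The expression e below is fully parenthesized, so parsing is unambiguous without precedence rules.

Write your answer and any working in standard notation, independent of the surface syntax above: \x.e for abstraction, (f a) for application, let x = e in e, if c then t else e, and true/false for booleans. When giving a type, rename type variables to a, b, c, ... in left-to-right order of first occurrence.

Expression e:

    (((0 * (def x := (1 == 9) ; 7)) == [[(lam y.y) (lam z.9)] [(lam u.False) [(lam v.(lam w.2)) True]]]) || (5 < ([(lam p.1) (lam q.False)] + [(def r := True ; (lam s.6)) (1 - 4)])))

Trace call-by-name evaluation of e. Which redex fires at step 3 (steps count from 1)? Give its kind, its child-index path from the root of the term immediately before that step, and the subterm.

Trace:
step 0: (((0 * (let x = (1 == 9) in 7)) == (((\y.y) (\z.9)) ((\u.false) ((\v.(\w.2)) true)))) || (5 < (((\p.1) (\q.false)) + ((let r = true in (\s.6)) (1 - 4)))))
step 1: [let@0.0.1] (((0 * 7) == (((\y.y) (\z.9)) ((\u.false) ((\v.(\w.2)) true)))) || (5 < (((\p.1) (\q.false)) + ((let r = true in (\s.6)) (1 - 4)))))
step 2: [delta@0.0] ((0 == (((\y.y) (\z.9)) ((\u.false) ((\v.(\w.2)) true)))) || (5 < (((\p.1) (\q.false)) + ((let r = true in (\s.6)) (1 - 4)))))
step 3: [beta@0.1.0] ((0 == ((\z.9) ((\u.false) ((\v.(\w.2)) true)))) || (5 < (((\p.1) (\q.false)) + ((let r = true in (\s.6)) (1 - 4)))))

Answer: beta at 0.1.0 : ((\y.y) (\z.9))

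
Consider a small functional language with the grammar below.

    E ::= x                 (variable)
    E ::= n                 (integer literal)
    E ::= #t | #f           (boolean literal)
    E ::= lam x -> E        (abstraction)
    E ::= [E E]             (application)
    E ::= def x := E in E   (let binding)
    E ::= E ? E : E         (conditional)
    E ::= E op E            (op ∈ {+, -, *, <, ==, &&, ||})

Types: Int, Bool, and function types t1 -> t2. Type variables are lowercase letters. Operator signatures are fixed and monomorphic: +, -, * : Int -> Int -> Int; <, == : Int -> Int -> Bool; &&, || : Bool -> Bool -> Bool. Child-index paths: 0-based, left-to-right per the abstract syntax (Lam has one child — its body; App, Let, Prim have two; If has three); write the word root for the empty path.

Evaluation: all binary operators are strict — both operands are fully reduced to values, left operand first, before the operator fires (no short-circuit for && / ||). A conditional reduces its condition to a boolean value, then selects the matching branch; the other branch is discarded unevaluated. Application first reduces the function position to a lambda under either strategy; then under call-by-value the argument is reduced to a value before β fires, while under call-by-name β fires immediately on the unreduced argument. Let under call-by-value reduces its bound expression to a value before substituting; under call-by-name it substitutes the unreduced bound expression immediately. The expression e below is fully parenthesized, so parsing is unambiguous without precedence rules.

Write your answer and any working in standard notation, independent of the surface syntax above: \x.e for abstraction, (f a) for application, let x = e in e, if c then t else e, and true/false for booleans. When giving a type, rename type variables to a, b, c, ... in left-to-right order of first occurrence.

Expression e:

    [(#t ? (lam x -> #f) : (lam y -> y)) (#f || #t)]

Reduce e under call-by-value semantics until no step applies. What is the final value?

Working:
step 0: ((if true then (\x.false) else (\y.y)) (false || true))
step 1: [if@0] ((\x.false) (false || true))
step 2: [delta@1] ((\x.false) true)
step 3: [beta@root] false

Answer: false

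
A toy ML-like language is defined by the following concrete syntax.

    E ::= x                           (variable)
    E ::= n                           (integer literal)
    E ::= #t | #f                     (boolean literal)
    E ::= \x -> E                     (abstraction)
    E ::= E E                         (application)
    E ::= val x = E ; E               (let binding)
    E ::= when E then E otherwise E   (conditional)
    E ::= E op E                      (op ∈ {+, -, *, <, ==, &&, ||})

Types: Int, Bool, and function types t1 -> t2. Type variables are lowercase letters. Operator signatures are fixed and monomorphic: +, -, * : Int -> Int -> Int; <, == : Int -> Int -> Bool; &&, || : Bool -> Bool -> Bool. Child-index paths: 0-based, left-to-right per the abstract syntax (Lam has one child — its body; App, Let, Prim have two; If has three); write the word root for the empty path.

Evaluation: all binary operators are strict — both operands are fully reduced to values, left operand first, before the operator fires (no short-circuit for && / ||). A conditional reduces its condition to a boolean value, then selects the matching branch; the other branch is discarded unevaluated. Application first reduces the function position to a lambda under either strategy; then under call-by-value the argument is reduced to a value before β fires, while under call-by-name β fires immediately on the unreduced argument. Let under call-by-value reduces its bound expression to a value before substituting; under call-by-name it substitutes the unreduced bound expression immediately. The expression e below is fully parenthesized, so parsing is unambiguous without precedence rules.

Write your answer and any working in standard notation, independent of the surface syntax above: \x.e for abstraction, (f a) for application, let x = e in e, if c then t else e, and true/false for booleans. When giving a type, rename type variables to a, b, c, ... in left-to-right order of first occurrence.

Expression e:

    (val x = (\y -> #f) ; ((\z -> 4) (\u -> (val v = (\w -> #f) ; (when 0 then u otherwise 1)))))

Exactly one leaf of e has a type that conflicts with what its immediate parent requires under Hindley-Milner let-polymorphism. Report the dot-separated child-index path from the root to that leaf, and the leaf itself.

Trace:
\y._ : a -> Bool
let x : forall. a -> Bool
\z._ : b -> Int
\w._ : d -> Bool
let v : forall. d -> Bool
  unify Int ~ Bool
  FAIL: mismatch Int ~ Bool

Answer: 1.1.0.1.0 : 0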